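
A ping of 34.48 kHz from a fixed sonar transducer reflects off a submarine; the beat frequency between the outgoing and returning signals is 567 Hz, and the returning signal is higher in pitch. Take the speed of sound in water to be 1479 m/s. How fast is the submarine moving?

12.1 m/s

Double Doppler shift off a moving reflector: f₂ = f₀ · (v + u)/(v − u) (u > 0 toward emitter).
Returning signal is higher, so f₂ = f₀ + Δf = 34480 + 567 = 35047 Hz.
Rearranging, u = v · (f₂ − f₀)/(f₂ + f₀) = 1479 × 567/69527 ≈ 12.1 m/s.
So the submarine is moving at 12.1 m/s toward the emitter.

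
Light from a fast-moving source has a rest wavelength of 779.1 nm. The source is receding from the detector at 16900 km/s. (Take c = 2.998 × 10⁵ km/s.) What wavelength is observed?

824.3 nm

β = v/c = 16900/299800 = 0.0564.
Relativistic Doppler for wavelength: λ' = λ₀ · √((1 + β)/(1 − β)).
λ' = 779.1 × √(1.0564/0.9436) = 779.1 × 1.05805 ≈ 824.3 nm.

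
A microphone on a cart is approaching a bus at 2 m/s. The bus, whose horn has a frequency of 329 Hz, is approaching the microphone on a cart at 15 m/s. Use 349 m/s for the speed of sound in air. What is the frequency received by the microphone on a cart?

Both move, so f' = f · (v + v_o)/(v − v_s).
f' = 329 × (349 + 2)/(349 − 15) = 329 × 351/334 ≈ 346 Hz.

346 Hz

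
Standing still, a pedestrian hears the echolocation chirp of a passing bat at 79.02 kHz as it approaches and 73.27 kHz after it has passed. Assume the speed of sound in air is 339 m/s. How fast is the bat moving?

12.8 m/s

f₁/f₂ = (v + v_s)/(v − v_s), so v_s = v · (f₁ − f₂)/(f₁ + f₂).
v_s = 339 × (79.02 − 73.27)/(79.02 + 73.27) = 339 × 5.75/152.29 ≈ 12.8 m/s.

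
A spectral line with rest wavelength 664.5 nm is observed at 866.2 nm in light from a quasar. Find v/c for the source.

λ'/λ₀ = 1.3035 > 1 (redshift), so the source is receding.
λ'/λ₀ = √((1 + β)/(1 − β)) for a receding source ⇒ β = (r² − 1)/(r² + 1) with r = λ'/λ₀.
β = (1.6992 − 1)/(1.6992 + 1) ≈ 0.259.

0.259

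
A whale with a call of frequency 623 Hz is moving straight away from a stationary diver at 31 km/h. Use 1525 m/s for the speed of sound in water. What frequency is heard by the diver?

31 km/h = 8.611 m/s.
Only the source moves, away from the listener, so f' = f · v/(v + v_s).
f' = 623 × 1525/(1525 + 8.611) = 623 × 1525/1534 ≈ 620 Hz.

620 Hz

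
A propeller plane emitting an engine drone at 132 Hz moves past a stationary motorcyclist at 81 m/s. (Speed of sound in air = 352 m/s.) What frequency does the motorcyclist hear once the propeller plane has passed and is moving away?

Receding: f₂ = f · v/(v + v_s) = 132 × 352/433 ≈ 107 Hz.

107 Hz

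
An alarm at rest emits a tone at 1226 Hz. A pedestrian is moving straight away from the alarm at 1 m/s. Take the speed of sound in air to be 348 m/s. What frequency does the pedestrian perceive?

Moving observer, stationary source: f' = f · (v − v_o)/v.
f' = 1226 × (348 − 1)/348 = 1226 × 347/348 ≈ 1222 Hz.

1222 Hz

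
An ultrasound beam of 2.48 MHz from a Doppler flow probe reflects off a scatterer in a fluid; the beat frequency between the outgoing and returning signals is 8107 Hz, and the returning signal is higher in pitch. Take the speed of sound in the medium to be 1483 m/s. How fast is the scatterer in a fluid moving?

Double Doppler shift off a moving reflector: f₂ = f₀ · (v + u)/(v − u) (u > 0 toward emitter).
Returning signal is higher, so f₂ = f₀ + Δf = 2480000 + 8107 = 2488107 Hz.
Rearranging, u = v · (f₂ − f₀)/(f₂ + f₀) = 1483 × 8107/4968107 ≈ 2.42 m/s.
So the scatterer in a fluid is moving at 2.42 m/s toward the emitter.

2.42 m/s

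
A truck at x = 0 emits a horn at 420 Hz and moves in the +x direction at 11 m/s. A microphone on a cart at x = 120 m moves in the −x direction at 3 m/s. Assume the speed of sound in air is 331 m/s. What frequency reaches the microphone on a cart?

438 Hz

The observer lies on the +x side, so the source is heading toward the observer and the observer is heading toward the source.
With source approaching and observer approaching, f' = f · (v + v_o)/(v − v_s).
f' = 420 × (331 + 3)/(331 − 11) = 420 × 334/320 ≈ 438 Hz.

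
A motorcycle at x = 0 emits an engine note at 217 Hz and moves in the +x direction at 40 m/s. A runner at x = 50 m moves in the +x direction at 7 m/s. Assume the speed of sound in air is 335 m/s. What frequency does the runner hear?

241 Hz

The observer lies on the +x side, so the source is heading toward the observer and the observer is heading away from the source.
General Doppler shift: f' = f · (v − v_o)/(v − v_s).
f' = 217 × (335 − 7)/(335 − 40) = 217 × 328/295 ≈ 241 Hz.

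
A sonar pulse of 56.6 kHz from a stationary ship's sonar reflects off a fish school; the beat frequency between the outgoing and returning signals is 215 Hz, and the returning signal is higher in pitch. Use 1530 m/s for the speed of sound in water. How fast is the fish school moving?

2.90 m/s

Double Doppler shift off a moving reflector: f₂ = f₀ · (v + u)/(v − u) (u > 0 toward emitter).
Returning signal is higher, so f₂ = f₀ + Δf = 56600 + 215 = 56815 Hz.
Rearranging, u = v · (f₂ − f₀)/(f₂ + f₀) = 1530 × 215/113415 ≈ 2.90 m/s.
So the fish school is moving at 2.90 m/s toward the emitter.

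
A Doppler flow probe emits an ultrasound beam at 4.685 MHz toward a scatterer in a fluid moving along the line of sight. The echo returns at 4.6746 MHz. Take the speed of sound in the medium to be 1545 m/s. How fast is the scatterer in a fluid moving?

1.72 m/s

Double Doppler shift off a moving reflector: f₂ = f₀ · (v + u)/(v − u) (u > 0 toward emitter).
Rearranging, u = v · (f₂ − f₀)/(f₂ + f₀) = 1545 × -0.0104/9.3596 ≈ -1.72 m/s.
So the scatterer in a fluid is moving at 1.72 m/s away from the emitter.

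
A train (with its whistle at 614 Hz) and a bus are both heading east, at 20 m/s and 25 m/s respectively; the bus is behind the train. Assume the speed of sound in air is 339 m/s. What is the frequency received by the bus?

623 Hz

The bus is behind, so the train is moving away from it while the bus is moving toward the train.
Both move, so f' = f · (v + v_o)/(v + v_s).
f' = 614 × (339 + 25)/(339 + 20) = 614 × 364/359 ≈ 623 Hz.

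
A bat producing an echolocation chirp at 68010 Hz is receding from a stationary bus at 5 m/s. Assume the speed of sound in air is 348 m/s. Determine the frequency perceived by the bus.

67047 Hz

With the source moving away from a stationary observer, f' = f · v/(v + v_s).
f' = 68010 × 348/(348 + 5) = 68010 × 348/353 ≈ 67047 Hz.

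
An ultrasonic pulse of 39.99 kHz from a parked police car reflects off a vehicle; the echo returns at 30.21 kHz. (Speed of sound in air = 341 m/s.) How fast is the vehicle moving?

48 m/s

Double Doppler shift off a moving reflector: f₂ = f₀ · (v + u)/(v − u) (u > 0 toward emitter).
Rearranging, u = v · (f₂ − f₀)/(f₂ + f₀) = 341 × -9.78/70.20 ≈ -48 m/s.
So the vehicle is moving at 48 m/s away from the emitter.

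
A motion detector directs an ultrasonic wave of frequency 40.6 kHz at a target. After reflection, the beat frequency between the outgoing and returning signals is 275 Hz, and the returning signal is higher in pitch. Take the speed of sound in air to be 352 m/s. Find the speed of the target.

Double Doppler shift off a moving reflector: f₂ = f₀ · (v + u)/(v − u) (u > 0 toward emitter).
Returning signal is higher, so f₂ = f₀ + Δf = 40600 + 275 = 40875 Hz.
Rearranging, u = v · (f₂ − f₀)/(f₂ + f₀) = 352 × 275/81475 ≈ 1.19 m/s.
So the target is moving at 1.19 m/s toward the emitter.

1.19 m/s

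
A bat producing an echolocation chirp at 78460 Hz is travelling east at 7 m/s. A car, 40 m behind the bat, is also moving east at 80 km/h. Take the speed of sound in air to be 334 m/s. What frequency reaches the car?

81962 Hz

80 km/h = 22.22 m/s.
The car is behind, so the bat is moving away from it while the car is moving toward the bat.
With source receding and observer approaching, f' = f · (v + v_o)/(v + v_s).
f' = 78460 × (334 + 22.22)/(334 + 7) = 78460 × 356.22/341 ≈ 81962 Hz.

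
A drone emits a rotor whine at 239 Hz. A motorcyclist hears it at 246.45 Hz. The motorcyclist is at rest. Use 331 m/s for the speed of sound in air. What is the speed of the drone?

10.0 m/s

f' > f, so the drone is approaching.
f' = f · v/(v − v_s) ⇒ v_s = v · |1 − f/f'|.
v_s = 331 × |1 − 239/246.45| = 331 × 0.03023 ≈ 10.0 m/s.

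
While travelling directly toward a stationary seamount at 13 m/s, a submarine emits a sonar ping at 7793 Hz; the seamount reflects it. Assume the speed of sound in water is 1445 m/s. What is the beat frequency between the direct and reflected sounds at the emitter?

141 Hz

The seamount receives the sound from a moving source: f₁ = f₀ · v/(v − v_e) = 7793 × 1445/1432 ≈ 7863.7 Hz.
On the return leg the submarine is a moving observer: f₂ = f₁ · (v + v_e)/v = 7863.7 × 1458/1445 ≈ 7934.5 Hz.
Beat against the emitted tone: |f₂ − f₀| = 2v_e·f₀/(v − v_e) = 2 × 13 × 7793/1432 ≈ 141 Hz.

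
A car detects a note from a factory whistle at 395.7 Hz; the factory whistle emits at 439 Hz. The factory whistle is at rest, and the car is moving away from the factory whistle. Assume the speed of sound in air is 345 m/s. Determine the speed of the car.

f' = f · (v − v_o)/v ⇒ v_o = v · |f'/f − 1|.
v_o = 345 × |395.7/439 − 1| = 345 × 0.09863 ≈ 34 m/s.

34 m/s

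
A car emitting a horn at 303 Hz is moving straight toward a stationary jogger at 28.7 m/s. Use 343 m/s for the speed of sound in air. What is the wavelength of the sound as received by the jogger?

Only the source moves, toward the listener, so f' = f · v/(v − v_s).
f' = 303 × 343/(343 − 28.7) ≈ 331 Hz.
λ' = v/f' = 343/330.668 ≈ 1.04 m.

1.04 m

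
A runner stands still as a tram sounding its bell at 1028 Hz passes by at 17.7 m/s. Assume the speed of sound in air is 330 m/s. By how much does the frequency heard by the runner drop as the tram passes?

111 Hz

Approaching: f₁ = f · v/(v − v_s) = 1028 × 330/312.3 ≈ 1086 Hz.
Receding: f₂ = f · v/(v + v_s) = 1028 × 330/347.7 ≈ 976 Hz.
Drop: f₁ − f₂ = 2f·v·v_s/(v² − v_s²) = 2 × 1028 × 330 × 17.7/(330² − 17.7²) ≈ 111 Hz.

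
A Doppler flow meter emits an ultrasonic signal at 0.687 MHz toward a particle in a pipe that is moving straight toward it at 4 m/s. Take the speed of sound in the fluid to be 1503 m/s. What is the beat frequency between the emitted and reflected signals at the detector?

3666 Hz

The particle in a pipe first receives the wave as a moving observer: f₁ = f₀ · (v + u)/v = 0.687 × (1503 + 4)/1503 ≈ 0.68883 MHz.
On reflection it acts as a source moving toward the stationary detector: f₂ = f₁ · v/(v − u) = 0.68883 × 1503/1499 ≈ 0.69067 MHz.
Beat frequency (with f₀ = 687000 Hz): |f₂ − f₀| = 2u·f₀/(v − u) = 2 × 4 × 687000/1499 ≈ 3666 Hz.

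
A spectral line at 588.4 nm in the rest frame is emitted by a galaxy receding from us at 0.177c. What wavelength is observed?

703.7 nm

Relativistic Doppler for wavelength: λ' = λ₀ · √((1 + β)/(1 − β)).
λ' = 588.4 × √(1.1770/0.8230) = 588.4 × 1.19588 ≈ 703.7 nm.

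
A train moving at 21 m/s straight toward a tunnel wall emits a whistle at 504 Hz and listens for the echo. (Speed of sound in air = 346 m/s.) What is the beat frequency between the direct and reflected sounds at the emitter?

The tunnel wall receives the sound from a moving source: f₁ = f₀ · v/(v − v_e) = 504 × 346/325 ≈ 536.6 Hz.
On the return leg the train is a moving observer: f₂ = f₁ · (v + v_e)/v = 536.6 × 367/346 ≈ 569.1 Hz.
Beat against the emitted tone: |f₂ − f₀| = 2v_e·f₀/(v − v_e) = 2 × 21 × 504/325 ≈ 65 Hz.

65 Hz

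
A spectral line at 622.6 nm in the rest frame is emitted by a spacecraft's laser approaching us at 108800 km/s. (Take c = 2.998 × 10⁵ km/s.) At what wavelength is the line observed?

β = v/c = 108800/299800 = 0.3629.
Relativistic Doppler for wavelength: λ' = λ₀ · √((1 − β)/(1 + β)).
λ' = 622.6 × √(0.6371/1.3629) = 622.6 × 0.68370 ≈ 425.7 nm.

425.7 nm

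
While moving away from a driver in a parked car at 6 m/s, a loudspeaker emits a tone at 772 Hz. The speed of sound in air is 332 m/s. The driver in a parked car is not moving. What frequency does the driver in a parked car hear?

Moving source, stationary observer: f' = f · v/(v + v_s) since the source is receding.
f' = 772 × 332/(332 + 6) = 772 × 332/338 ≈ 758 Hz.

758 Hz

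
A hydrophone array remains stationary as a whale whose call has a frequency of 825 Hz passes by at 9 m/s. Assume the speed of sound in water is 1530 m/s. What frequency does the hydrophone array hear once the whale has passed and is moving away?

820 Hz

Receding: f₂ = f · v/(v + v_s) = 825 × 1530/1539 ≈ 820 Hz.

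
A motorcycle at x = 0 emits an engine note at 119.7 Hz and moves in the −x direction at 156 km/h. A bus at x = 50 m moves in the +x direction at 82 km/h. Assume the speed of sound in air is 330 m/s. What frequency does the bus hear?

99 Hz

156 km/h = 43.33 m/s; 82 km/h = 22.78 m/s.
The observer lies on the +x side, so the source is heading away from the observer and the observer is heading away from the source.
Both move, so f' = f · (v − v_o)/(v + v_s).
f' = 119.7 × (330 − 22.78)/(330 + 43.33) = 119.7 × 307.22/373.33 ≈ 99 Hz.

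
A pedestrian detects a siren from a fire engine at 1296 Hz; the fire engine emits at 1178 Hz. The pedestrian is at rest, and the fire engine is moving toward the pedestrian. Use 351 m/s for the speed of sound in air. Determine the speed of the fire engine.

f' = f · v/(v − v_s) ⇒ v_s = v · |1 − f/f'|.
v_s = 351 × |1 − 1178/1296| = 351 × 0.09105 ≈ 32 m/s.

32 m/s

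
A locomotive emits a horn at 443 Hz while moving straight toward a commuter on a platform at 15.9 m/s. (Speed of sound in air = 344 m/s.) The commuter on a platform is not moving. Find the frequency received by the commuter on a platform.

464 Hz

With the source moving toward a stationary observer, f' = f · v/(v − v_s).
f' = 443 × 344/(344 − 15.9) = 443 × 344/328.1 ≈ 464 Hz.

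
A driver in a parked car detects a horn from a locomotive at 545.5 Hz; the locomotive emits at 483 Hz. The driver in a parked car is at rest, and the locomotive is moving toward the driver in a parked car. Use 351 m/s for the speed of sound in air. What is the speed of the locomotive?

f' = f · v/(v − v_s) ⇒ v_s = v · |1 − f/f'|.
v_s = 351 × |1 − 483/545.5| = 351 × 0.1146 ≈ 40 m/s.

40 m/s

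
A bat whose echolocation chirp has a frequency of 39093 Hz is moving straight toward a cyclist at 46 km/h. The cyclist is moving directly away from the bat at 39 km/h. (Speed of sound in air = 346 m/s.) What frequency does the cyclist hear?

46 km/h = 12.78 m/s; 39 km/h = 10.83 m/s.
Both move, so f' = f · (v − v_o)/(v − v_s).
f' = 39093 × (346 − 10.83)/(346 − 12.78) = 39093 × 335.17/333.22 ≈ 39321 Hz.

39321 Hz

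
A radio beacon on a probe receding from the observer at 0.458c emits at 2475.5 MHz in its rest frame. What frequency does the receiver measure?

1509.3 MHz

Relativistic Doppler for frequency: f' = f₀ · √((1 − β)/(1 + β)).
f' = 2475.5 × √(0.5420/1.4580) = 2475.5 × 0.60971 ≈ 1509.3 MHz.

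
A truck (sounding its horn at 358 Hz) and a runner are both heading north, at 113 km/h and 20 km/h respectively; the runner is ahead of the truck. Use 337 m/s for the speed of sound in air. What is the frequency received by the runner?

388 Hz

113 km/h = 31.39 m/s; 20 km/h = 5.556 m/s.
The runner is ahead, so the truck is moving toward it while the runner is moving away from the truck.
Both move, so f' = f · (v − v_o)/(v − v_s).
f' = 358 × (337 − 5.556)/(337 − 31.39) = 358 × 331.44/305.61 ≈ 388 Hz.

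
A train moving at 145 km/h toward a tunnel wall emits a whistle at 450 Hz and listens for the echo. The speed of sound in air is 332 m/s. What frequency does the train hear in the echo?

145 km/h = 40.28 m/s.
The tunnel wall receives the sound from a moving source: f₁ = f₀ · v/(v − v_e) = 450 × 332/291.72 ≈ 512 Hz.
On the return leg the train is a moving observer: f₂ = f₁ · (v + v_e)/v = 512 × 372.28/332 ≈ 574 Hz.
Equivalently f₂ = f₀ · (v + v_e)/(v − v_e).

574 Hz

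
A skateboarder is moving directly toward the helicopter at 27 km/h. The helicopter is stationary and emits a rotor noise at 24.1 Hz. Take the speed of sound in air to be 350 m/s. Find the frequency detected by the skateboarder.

27 km/h = 7.5 m/s.
Only the observer moves, toward the source, so f' = f · (v + v_o)/v.
f' = 24.1 × (350 + 7.5)/350 = 24.1 × 357.5/350 ≈ 24.6 Hz.

24.6 Hz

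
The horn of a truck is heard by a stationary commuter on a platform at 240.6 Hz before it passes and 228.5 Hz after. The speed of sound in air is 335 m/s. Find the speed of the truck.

8.6 m/s

f₁/f₂ = (v + v_s)/(v − v_s), so v_s = v · (f₁ − f₂)/(f₁ + f₂).
v_s = 335 × (240.6 − 228.5)/(240.6 + 228.5) = 335 × 12.1/469.1 ≈ 8.6 m/s.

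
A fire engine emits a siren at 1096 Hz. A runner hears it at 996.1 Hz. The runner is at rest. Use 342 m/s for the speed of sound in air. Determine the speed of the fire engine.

34 m/s

f' < f, so the fire engine is receding.
f' = f · v/(v + v_s) ⇒ v_s = v · |1 − f/f'|.
v_s = 342 × |1 − 1096/996.1| = 342 × 0.1003 ≈ 34 m/s.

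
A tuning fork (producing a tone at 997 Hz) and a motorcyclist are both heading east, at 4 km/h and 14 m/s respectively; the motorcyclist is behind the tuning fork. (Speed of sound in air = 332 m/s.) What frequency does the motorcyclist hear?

1036 Hz

4 km/h = 1.111 m/s.
The motorcyclist is behind, so the tuning fork is moving away from it while the motorcyclist is moving toward the tuning fork.
General Doppler shift: f' = f · (v + v_o)/(v + v_s).
f' = 997 × (332 + 14)/(332 + 1.111) = 997 × 346/333.11 ≈ 1036 Hz.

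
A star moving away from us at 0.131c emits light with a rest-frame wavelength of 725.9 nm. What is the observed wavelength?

Relativistic Doppler for wavelength: λ' = λ₀ · √((1 + β)/(1 − β)).
λ' = 725.9 × √(1.1310/0.8690) = 725.9 × 1.14083 ≈ 828.1 nm.

828.1 nm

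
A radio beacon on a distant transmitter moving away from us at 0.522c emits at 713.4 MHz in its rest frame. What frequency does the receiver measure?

399.8 MHz

Relativistic Doppler for frequency: f' = f₀ · √((1 − β)/(1 + β)).
f' = 713.4 × √(0.4780/1.5220) = 713.4 × 0.56041 ≈ 399.8 MHz.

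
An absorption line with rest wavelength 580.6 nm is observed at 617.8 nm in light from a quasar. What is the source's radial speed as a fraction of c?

λ'/λ₀ = 1.0641 > 1 (redshift), so the source is receding.
λ'/λ₀ = √((1 + β)/(1 − β)) for a receding source ⇒ β = (r² − 1)/(r² + 1) with r = λ'/λ₀.
β = (1.1322 − 1)/(1.1322 + 1) ≈ 0.062.

0.062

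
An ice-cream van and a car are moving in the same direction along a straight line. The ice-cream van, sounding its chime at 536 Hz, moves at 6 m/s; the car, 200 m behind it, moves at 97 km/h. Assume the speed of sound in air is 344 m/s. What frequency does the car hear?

97 km/h = 26.94 m/s.
The car is behind, so the ice-cream van is moving away from it while the car is moving toward the ice-cream van.
General Doppler shift: f' = f · (v + v_o)/(v + v_s).
f' = 536 × (344 + 26.94)/(344 + 6) = 536 × 370.94/350 ≈ 568 Hz.

568 Hz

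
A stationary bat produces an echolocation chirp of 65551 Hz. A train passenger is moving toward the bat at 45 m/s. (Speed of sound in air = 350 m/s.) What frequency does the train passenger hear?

73979 Hz

Only the observer moves, toward the source, so f' = f · (v + v_o)/v.
f' = 65551 × (350 + 45)/350 = 65551 × 395/350 ≈ 73979 Hz.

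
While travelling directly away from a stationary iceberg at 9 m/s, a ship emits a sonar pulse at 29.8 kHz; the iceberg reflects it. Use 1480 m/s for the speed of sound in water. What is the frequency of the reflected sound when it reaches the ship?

The iceberg receives the sound from a moving source: f₁ = f₀ · v/(v + v_e) = 29.8 × 1480/1489 ≈ 29.6 kHz.
On the return leg the ship is a moving observer: f₂ = f₁ · (v − v_e)/v = 29.6 × 1471/1480 ≈ 29.4 kHz.

29.4 kHz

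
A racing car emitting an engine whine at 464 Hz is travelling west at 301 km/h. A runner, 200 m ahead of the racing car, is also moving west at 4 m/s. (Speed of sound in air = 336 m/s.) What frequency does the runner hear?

301 km/h = 83.61 m/s.
The runner is ahead, so the racing car is moving toward it while the runner is moving away from the racing car.
Both move, so f' = f · (v − v_o)/(v − v_s).
f' = 464 × (336 − 4)/(336 − 83.61) = 464 × 332/252.39 ≈ 610 Hz.

610 Hz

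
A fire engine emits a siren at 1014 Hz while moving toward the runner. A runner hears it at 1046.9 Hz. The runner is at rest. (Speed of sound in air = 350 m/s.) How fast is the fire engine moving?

11.0 m/s

f' = f · v/(v − v_s) ⇒ v_s = v · |1 − f/f'|.
v_s = 350 × |1 − 1014/1046.9| = 350 × 0.03143 ≈ 11.0 m/s.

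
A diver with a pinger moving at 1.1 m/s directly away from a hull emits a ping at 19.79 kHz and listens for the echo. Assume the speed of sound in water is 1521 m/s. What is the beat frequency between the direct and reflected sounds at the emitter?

28.6 Hz

The hull receives the sound from a moving source: f₁ = f₀ · v/(v + v_e) = 19.79 × 1521/1522.1 ≈ 19.7757 kHz.
On the return leg the diver with a pinger is a moving observer: f₂ = f₁ · (v − v_e)/v = 19.7757 × 1519.9/1521 ≈ 19.7614 kHz.
Equivalently f₂ = f₀ · (v − v_e)/(v + v_e).
Beat against the emitted tone (with f₀ = 19790 Hz): |f₂ − f₀| = 2v_e·f₀/(v + v_e) = 2 × 1.1 × 19790/1522.1 ≈ 28.6 Hz.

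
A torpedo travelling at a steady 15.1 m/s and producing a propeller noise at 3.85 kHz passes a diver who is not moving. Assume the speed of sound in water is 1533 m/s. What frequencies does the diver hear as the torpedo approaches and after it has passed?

Approaching: f₁ = f · v/(v − v_s) = 3.85 × 1533/1517.9 ≈ 3.89 kHz.
Receding: f₂ = f · v/(v + v_s) = 3.85 × 1533/1548.1 ≈ 3.81 kHz.

3.89 kHz approaching; 3.81 kHz receding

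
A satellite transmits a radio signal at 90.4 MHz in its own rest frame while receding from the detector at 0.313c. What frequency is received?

65.4 MHz

Relativistic Doppler for frequency: f' = f₀ · √((1 − β)/(1 + β)).
f' = 90.4 × √(0.6870/1.3130) = 90.4 × 0.72335 ≈ 65.4 MHz.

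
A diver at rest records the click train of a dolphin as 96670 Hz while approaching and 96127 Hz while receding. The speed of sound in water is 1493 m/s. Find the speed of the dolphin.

f₁/f₂ = (v + v_s)/(v − v_s), so v_s = v · (f₁ − f₂)/(f₁ + f₂).
v_s = 1493 × (96670 − 96127)/(96670 + 96127) = 1493 × 543/192797 ≈ 4.2 m/s.

4.2 m/s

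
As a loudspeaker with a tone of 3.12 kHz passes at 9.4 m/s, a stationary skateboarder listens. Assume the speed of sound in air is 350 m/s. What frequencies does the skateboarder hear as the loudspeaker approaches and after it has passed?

Approaching: f₁ = f · v/(v − v_s) = 3.12 × 350/340.6 ≈ 3.21 kHz.
Receding: f₂ = f · v/(v + v_s) = 3.12 × 350/359.4 ≈ 3.04 kHz.

3.21 kHz approaching; 3.04 kHz receding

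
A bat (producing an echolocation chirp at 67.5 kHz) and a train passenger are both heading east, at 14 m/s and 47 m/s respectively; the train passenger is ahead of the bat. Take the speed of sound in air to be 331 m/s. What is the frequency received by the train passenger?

60.5 kHz

The train passenger is ahead, so the bat is moving toward it while the train passenger is moving away from the bat.
General Doppler shift: f' = f · (v − v_o)/(v − v_s).
f' = 67.5 × (331 − 47)/(331 − 14) = 67.5 × 284/317 ≈ 60.5 kHz.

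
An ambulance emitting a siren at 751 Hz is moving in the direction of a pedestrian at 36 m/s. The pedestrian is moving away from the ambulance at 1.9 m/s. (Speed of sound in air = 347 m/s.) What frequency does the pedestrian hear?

833 Hz

Both move, so f' = f · (v − v_o)/(v − v_s).
f' = 751 × (347 − 1.9)/(347 − 36) = 751 × 345.1/311 ≈ 833 Hz.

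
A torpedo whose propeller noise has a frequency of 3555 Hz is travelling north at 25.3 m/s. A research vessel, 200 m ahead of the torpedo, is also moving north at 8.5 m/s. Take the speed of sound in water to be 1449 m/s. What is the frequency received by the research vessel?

3597 Hz

The research vessel is ahead, so the torpedo is moving toward it while the research vessel is moving away from the torpedo.
Both move, so f' = f · (v − v_o)/(v − v_s).
f' = 3555 × (1449 − 8.5)/(1449 − 25.3) = 3555 × 1440.5/1423.7 ≈ 3597 Hz.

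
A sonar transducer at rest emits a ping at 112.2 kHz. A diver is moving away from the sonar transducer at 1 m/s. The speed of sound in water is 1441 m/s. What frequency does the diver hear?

112.1 kHz

Moving observer, stationary source: f' = f · (v − v_o)/v.
f' = 112.2 × (1441 − 1)/1441 = 112.2 × 1440/1441 ≈ 112.1 kHz.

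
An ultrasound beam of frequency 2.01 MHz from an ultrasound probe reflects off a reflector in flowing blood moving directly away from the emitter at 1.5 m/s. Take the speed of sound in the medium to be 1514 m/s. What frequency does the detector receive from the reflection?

At the reflector in flowing blood (a moving observer), f₁ = f₀ · (v − u)/v = 2.01 × 1512.5/1514 ≈ 2.008 MHz.
The reflection then acts as a moving source: f₂ = f₁ · v/(v + u) ≈ 2.006 MHz.
Equivalently f₂ = f₀ · (v − u)/(v + u).

2.006 MHz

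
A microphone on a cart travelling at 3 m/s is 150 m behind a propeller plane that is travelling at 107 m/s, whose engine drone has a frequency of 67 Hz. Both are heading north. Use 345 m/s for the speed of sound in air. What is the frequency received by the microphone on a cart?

51.6 Hz

The microphone on a cart is behind, so the propeller plane is moving away from it while the microphone on a cart is moving toward the propeller plane.
With source receding and observer approaching, f' = f · (v + v_o)/(v + v_s).
f' = 67 × (345 + 3)/(345 + 107) = 67 × 348/452 ≈ 51.6 Hz.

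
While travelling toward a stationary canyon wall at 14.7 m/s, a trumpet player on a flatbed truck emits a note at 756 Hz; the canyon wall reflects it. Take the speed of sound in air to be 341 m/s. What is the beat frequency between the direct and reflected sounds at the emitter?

68 Hz

The canyon wall receives the sound from a moving source: f₁ = f₀ · v/(v − v_e) = 756 × 341/326.3 ≈ 790.1 Hz.
On the return leg the trumpet player on a flatbed truck is a moving observer: f₂ = f₁ · (v + v_e)/v = 790.1 × 355.7/341 ≈ 824.1 Hz.
Equivalently f₂ = f₀ · (v + v_e)/(v − v_e).
Beat against the emitted tone: |f₂ − f₀| = 2v_e·f₀/(v − v_e) = 2 × 14.7 × 756/326.3 ≈ 68 Hz.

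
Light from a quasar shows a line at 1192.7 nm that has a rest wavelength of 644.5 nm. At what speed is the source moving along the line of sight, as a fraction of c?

0.548c

λ'/λ₀ = 1.8506 > 1 (redshift), so the source is receding.
λ'/λ₀ = √((1 + β)/(1 − β)) for a receding source ⇒ β = (r² − 1)/(r² + 1) with r = λ'/λ₀.
β = (3.4247 − 1)/(3.4247 + 1) ≈ 0.548.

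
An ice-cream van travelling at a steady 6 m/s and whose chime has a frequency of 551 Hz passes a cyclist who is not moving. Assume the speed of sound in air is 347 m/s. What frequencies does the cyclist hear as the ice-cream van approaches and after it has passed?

Approaching: f₁ = f · v/(v − v_s) = 551 × 347/341 ≈ 561 Hz.
Receding: f₂ = f · v/(v + v_s) = 551 × 347/353 ≈ 542 Hz.

561 Hz approaching; 542 Hz receding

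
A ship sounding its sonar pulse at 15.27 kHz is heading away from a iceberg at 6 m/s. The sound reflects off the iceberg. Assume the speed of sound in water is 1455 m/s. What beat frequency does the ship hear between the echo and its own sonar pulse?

The iceberg receives the sound from a moving source: f₁ = f₀ · v/(v + v_e) = 15.27 × 1455/1461 ≈ 15.2073 kHz.
On the return leg the ship is a moving observer: f₂ = f₁ · (v − v_e)/v = 15.2073 × 1449/1455 ≈ 15.1446 kHz.
Equivalently f₂ = f₀ · (v − v_e)/(v + v_e).
Beat against the emitted tone (with f₀ = 15270 Hz): |f₂ − f₀| = 2v_e·f₀/(v + v_e) = 2 × 6 × 15270/1461 ≈ 125 Hz.

125 Hz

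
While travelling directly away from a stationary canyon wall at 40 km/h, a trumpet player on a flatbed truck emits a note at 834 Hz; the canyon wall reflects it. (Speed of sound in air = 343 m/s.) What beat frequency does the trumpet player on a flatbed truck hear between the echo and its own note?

40 km/h = 11.11 m/s.
The canyon wall receives the sound from a moving source: f₁ = f₀ · v/(v + v_e) = 834 × 343/354.11 ≈ 807.8 Hz.
On the return leg the trumpet player on a flatbed truck is a moving observer: f₂ = f₁ · (v − v_e)/v = 807.8 × 331.89/343 ≈ 781.7 Hz.
Beat against the emitted tone: |f₂ − f₀| = 2v_e·f₀/(v + v_e) = 2 × 11.11 × 834/354.11 ≈ 52.3 Hz.

52.3 Hz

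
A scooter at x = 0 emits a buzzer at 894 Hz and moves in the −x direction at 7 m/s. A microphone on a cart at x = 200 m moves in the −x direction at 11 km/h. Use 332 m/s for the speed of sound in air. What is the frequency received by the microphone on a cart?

11 km/h = 3.056 m/s.
The observer lies on the +x side, so the source is heading away from the observer and the observer is heading toward the source.
Both move, so f' = f · (v + v_o)/(v + v_s).
f' = 894 × (332 + 3.056)/(332 + 7) = 894 × 335.06/339 ≈ 884 Hz.

884 Hz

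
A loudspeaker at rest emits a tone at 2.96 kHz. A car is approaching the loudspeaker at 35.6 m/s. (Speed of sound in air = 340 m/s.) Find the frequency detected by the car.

3.27 kHz

Moving observer, stationary source: f' = f · (v + v_o)/v.
f' = 2.96 × (340 + 35.6)/340 = 2.96 × 375.6/340 ≈ 3.27 kHz.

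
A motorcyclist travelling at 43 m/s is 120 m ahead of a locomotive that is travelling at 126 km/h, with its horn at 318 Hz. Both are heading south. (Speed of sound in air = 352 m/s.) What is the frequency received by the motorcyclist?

126 km/h = 35 m/s.
The motorcyclist is ahead, so the locomotive is moving toward it while the motorcyclist is moving away from the locomotive.
Both move, so f' = f · (v − v_o)/(v − v_s).
f' = 318 × (352 − 43)/(352 − 35) = 318 × 309/317 ≈ 310 Hz.

310 Hz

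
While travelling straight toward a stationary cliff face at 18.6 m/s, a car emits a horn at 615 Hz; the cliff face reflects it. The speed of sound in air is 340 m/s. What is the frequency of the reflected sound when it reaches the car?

686 Hz

The cliff face receives the sound from a moving source: f₁ = f₀ · v/(v − v_e) = 615 × 340/321.4 ≈ 651 Hz.
On the return leg the car is a moving observer: f₂ = f₁ · (v + v_e)/v = 651 × 358.6/340 ≈ 686 Hz.
Equivalently f₂ = f₀ · (v + v_e)/(v − v_e).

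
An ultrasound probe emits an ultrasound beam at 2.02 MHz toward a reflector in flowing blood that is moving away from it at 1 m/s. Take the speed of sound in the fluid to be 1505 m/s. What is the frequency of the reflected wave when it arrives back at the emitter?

2.017 MHz

At the reflector in flowing blood (a moving observer), f₁ = f₀ · (v − u)/v = 2.02 × 1504/1505 ≈ 2.019 MHz.
The reflection then acts as a moving source: f₂ = f₁ · v/(v + u) ≈ 2.017 MHz.
Equivalently f₂ = f₀ · (v − u)/(v + u).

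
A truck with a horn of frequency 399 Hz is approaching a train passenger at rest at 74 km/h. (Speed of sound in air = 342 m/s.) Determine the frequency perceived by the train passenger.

74 km/h = 20.56 m/s.
Only the source moves, toward the listener, so f' = f · v/(v − v_s).
f' = 399 × 342/(342 − 20.56) = 399 × 342/321.4 ≈ 425 Hz.

425 Hz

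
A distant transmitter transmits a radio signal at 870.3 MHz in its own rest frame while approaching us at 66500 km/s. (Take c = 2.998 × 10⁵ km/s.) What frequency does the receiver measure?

β = v/c = 66500/299800 = 0.2218.
Relativistic Doppler for frequency: f' = f₀ · √((1 + β)/(1 − β)).
f' = 870.3 × √(1.2218/0.7782) = 870.3 × 1.25303 ≈ 1090.5 MHz.

1090.5 MHz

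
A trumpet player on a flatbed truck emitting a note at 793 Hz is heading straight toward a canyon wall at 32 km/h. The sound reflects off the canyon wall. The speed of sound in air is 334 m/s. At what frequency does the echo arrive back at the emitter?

836 Hz

32 km/h = 8.889 m/s.
The canyon wall receives the sound from a moving source: f₁ = f₀ · v/(v − v_e) = 793 × 334/325.11 ≈ 815 Hz.
On the return leg the trumpet player on a flatbed truck is a moving observer: f₂ = f₁ · (v + v_e)/v = 815 × 342.89/334 ≈ 836 Hz.
Equivalently f₂ = f₀ · (v + v_e)/(v − v_e).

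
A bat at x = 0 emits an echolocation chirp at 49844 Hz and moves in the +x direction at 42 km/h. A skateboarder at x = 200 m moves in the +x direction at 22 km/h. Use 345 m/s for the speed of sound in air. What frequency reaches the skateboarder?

42 km/h = 11.67 m/s; 22 km/h = 6.111 m/s.
The observer lies on the +x side, so the source is heading toward the observer and the observer is heading away from the source.
General Doppler shift: f' = f · (v − v_o)/(v − v_s).
f' = 49844 × (345 − 6.111)/(345 − 11.67) = 49844 × 338.89/333.33 ≈ 50675 Hz.

50675 Hz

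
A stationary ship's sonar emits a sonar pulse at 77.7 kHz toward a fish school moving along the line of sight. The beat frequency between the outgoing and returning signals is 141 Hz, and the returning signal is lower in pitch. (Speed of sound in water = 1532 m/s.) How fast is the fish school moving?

1.39 m/s

Double Doppler shift off a moving reflector: f₂ = f₀ · (v + u)/(v − u) (u > 0 toward emitter).
Returning signal is lower, so f₂ = f₀ − Δf = 77700 − 141 = 77559 Hz.
Rearranging, u = v · (f₂ − f₀)/(f₂ + f₀) = 1532 × -141/155259 ≈ -1.39 m/s.
So the fish school is moving at 1.39 m/s away from the emitter.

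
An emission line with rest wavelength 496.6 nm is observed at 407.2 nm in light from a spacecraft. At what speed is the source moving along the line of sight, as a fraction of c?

λ'/λ₀ = 0.8200 < 1 (blueshift), so the source is approaching.
λ'/λ₀ = √((1 − β)/(1 + β)) for an approaching source ⇒ β = (1 − r²)/(1 + r²) with r = λ'/λ₀.
β = (1 − 0.6724)/(1 + 0.6724) ≈ 0.196.

0.196c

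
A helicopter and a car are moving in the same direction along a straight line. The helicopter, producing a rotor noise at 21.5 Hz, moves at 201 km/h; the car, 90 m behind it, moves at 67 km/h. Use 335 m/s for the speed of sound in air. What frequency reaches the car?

201 km/h = 55.83 m/s; 67 km/h = 18.61 m/s.
The car is behind, so the helicopter is moving away from it while the car is moving toward the helicopter.
With source receding and observer approaching, f' = f · (v + v_o)/(v + v_s).
f' = 21.5 × (335 + 18.61)/(335 + 55.83) = 21.5 × 353.61/390.83 ≈ 19.5 Hz.

19.5 Hz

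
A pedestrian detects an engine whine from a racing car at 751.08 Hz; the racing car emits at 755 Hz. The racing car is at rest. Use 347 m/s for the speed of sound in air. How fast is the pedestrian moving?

1.80 m/s

f' < f, so the pedestrian is receding.
f' = f · (v − v_o)/v ⇒ v_o = v · |f'/f − 1|.
v_o = 347 × |751.08/755 − 1| = 347 × 0.005192 ≈ 1.80 m/s.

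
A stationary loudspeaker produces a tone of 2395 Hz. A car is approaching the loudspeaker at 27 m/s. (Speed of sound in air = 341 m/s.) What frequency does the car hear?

2585 Hz

Moving observer, stationary source: f' = f · (v + v_o)/v.
f' = 2395 × (341 + 27)/341 = 2395 × 368/341 ≈ 2585 Hz.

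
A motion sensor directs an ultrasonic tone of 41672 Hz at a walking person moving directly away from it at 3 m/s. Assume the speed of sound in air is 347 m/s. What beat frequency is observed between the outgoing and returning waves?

714 Hz

At the walking person (a moving observer), f₁ = f₀ · (v − u)/v = 41672 × 344/347 ≈ 41312 Hz.
The reflection then acts as a moving source: f₂ = f₁ · v/(v + u) ≈ 40958 Hz.
Equivalently f₂ = f₀ · (v − u)/(v + u).
Beat frequency: |f₂ − f₀| = 2u·f₀/(v + u) = 2 × 3 × 41672/350 ≈ 714 Hz.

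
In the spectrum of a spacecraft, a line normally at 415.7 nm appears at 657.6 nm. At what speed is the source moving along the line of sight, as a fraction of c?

0.429c

λ'/λ₀ = 1.5819 > 1 (redshift), so the source is receding.
λ'/λ₀ = √((1 + β)/(1 − β)) for a receding source ⇒ β = (r² − 1)/(r² + 1) with r = λ'/λ₀.
β = (2.5024 − 1)/(2.5024 + 1) ≈ 0.429.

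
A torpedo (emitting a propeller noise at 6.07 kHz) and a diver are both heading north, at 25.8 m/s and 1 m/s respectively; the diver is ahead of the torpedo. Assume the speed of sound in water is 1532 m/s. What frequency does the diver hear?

The diver is ahead, so the torpedo is moving toward it while the diver is moving away from the torpedo.
General Doppler shift: f' = f · (v − v_o)/(v − v_s).
f' = 6.07 × (1532 − 1)/(1532 − 25.8) = 6.07 × 1531/1506.2 ≈ 6.17 kHz.

6.17 kHz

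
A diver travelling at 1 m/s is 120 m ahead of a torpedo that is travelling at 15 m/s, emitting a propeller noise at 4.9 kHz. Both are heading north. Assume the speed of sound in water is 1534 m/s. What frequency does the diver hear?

4.95 kHz

The diver is ahead, so the torpedo is moving toward it while the diver is moving away from the torpedo.
General Doppler shift: f' = f · (v − v_o)/(v − v_s).
f' = 4.9 × (1534 − 1)/(1534 − 15) = 4.9 × 1533/1519 ≈ 4.95 kHz.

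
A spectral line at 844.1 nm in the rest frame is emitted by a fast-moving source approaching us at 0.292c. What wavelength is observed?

624.9 nm

Relativistic Doppler for wavelength: λ' = λ₀ · √((1 − β)/(1 + β)).
λ' = 844.1 × √(0.7080/1.2920) = 844.1 × 0.74026 ≈ 624.9 nm.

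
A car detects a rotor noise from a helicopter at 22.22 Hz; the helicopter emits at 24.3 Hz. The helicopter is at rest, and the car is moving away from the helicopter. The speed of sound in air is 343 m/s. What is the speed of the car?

29 m/s

f' = f · (v − v_o)/v ⇒ v_o = v · |f'/f − 1|.
v_o = 343 × |22.22/24.3 − 1| = 343 × 0.0856 ≈ 29 m/s.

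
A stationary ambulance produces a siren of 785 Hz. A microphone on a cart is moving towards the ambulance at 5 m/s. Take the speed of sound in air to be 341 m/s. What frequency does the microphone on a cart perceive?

Only the observer moves, toward the source, so f' = f · (v + v_o)/v.
f' = 785 × (341 + 5)/341 = 785 × 346/341 ≈ 797 Hz.

797 Hz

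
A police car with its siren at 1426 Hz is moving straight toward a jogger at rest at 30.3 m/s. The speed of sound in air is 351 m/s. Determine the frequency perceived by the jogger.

With the source moving toward a stationary observer, f' = f · v/(v − v_s).
f' = 1426 × 351/(351 − 30.3) = 1426 × 351/320.7 ≈ 1561 Hz.

1561 Hz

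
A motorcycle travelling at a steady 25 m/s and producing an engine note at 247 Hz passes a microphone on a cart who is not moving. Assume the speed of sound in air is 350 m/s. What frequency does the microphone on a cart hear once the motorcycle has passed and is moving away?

231 Hz

Receding: f₂ = f · v/(v + v_s) = 247 × 350/375 ≈ 231 Hz.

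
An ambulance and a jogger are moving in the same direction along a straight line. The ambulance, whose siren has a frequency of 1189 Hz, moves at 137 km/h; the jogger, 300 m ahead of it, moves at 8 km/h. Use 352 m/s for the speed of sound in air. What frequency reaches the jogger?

137 km/h = 38.06 m/s; 8 km/h = 2.222 m/s.
The jogger is ahead, so the ambulance is moving toward it while the jogger is moving away from the ambulance.
General Doppler shift: f' = f · (v − v_o)/(v − v_s).
f' = 1189 × (352 − 2.222)/(352 − 38.06) = 1189 × 349.78/313.94 ≈ 1325 Hz.

1325 Hz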